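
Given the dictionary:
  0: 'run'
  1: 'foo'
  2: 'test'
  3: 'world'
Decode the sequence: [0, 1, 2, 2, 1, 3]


Look up each index in the dictionary:
  0 -> 'run'
  1 -> 'foo'
  2 -> 'test'
  2 -> 'test'
  1 -> 'foo'
  3 -> 'world'

Decoded: "run foo test test foo world"


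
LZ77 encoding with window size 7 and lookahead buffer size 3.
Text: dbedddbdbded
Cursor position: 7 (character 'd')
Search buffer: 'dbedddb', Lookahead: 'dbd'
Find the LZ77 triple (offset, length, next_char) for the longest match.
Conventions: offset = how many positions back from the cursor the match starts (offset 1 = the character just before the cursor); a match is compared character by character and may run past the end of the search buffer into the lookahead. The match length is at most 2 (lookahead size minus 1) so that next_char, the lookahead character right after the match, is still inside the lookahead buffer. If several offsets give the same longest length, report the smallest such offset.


Try each offset into the search buffer:
  offset=1 (pos 6, char 'b'): match length 0
  offset=2 (pos 5, char 'd'): match length 2
  offset=3 (pos 4, char 'd'): match length 1
  offset=4 (pos 3, char 'd'): match length 1
  offset=5 (pos 2, char 'e'): match length 0
  offset=6 (pos 1, char 'b'): match length 0
  offset=7 (pos 0, char 'd'): match length 2
Longest match has length 2, found at offsets 2, 7; take the smallest, offset 2.
next_char = character at position 7 + 2 = 9 -> 'd'

Best match: offset=2, length=2 (matching 'db' starting at position 5)
LZ77 triple: (2, 2, 'd')


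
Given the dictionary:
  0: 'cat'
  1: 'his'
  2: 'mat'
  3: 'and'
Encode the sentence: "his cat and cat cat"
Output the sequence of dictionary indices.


Look up each word in the dictionary:
  'his' -> 1
  'cat' -> 0
  'and' -> 3
  'cat' -> 0
  'cat' -> 0

Encoded: [1, 0, 3, 0, 0]


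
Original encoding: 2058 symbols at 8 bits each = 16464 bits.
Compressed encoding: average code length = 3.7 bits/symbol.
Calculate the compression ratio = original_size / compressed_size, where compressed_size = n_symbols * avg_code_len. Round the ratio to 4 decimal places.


original_size = n_symbols * orig_bits = 2058 * 8 = 16464 bits
compressed_size = n_symbols * avg_code_len = 2058 * 3.7 = 7614.6 bits
ratio = original_size / compressed_size = 16464 / 7614.6 = 2.1622

Compression ratio = 2.1622


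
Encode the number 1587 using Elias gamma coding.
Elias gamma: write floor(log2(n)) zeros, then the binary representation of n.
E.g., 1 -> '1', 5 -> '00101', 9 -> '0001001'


num_bits = floor(log2(1587)) + 1 = 11
leading_zeros = num_bits - 1 = 10
binary(1587) = 11000110011

Elias gamma(1587) = '0000000000' + '11000110011' = 000000000011000110011 (21 bits)


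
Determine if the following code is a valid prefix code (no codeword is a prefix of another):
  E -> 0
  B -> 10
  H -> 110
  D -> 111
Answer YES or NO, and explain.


Checking each pair (does one codeword prefix another?):
  E='0' vs B='10': no prefix
  E='0' vs H='110': no prefix
  E='0' vs D='111': no prefix
  B='10' vs E='0': no prefix
  B='10' vs H='110': no prefix
  B='10' vs D='111': no prefix
  H='110' vs E='0': no prefix
  H='110' vs B='10': no prefix
  H='110' vs D='111': no prefix
  D='111' vs E='0': no prefix
  D='111' vs B='10': no prefix
  D='111' vs H='110': no prefix
No violation found over all pairs.

YES -- this is a valid prefix code. No codeword is a prefix of any other codeword.


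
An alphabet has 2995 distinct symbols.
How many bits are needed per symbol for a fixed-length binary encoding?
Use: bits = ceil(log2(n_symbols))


log2(2995) = 11.5483
Bracket: 2^11 = 2048 < 2995 <= 2^12 = 4096
So ceil(log2(2995)) = 12

bits = ceil(log2(2995)) = ceil(11.5483) = 12 bits


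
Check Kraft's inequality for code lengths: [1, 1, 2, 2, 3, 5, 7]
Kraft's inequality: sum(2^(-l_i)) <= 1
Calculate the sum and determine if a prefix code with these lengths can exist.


Sum = 2^(-1) + 2^(-1) + 2^(-2) + 2^(-2) + 2^(-3) + 2^(-5) + 2^(-7)
    = 0.5 + 0.5 + 0.25 + 0.25 + 0.125 + 0.03125 + 0.0078125
    = 213/128 = 1.6640625
Since 1.6640625 > 1, Kraft's inequality is NOT satisfied.
A prefix code with these lengths CANNOT exist.

Kraft sum = 1.6640625. Not satisfied.


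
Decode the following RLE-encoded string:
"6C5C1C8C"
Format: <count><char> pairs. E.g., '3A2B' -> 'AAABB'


Expanding each <count><char> pair:
  6C -> 'CCCCCC'
  5C -> 'CCCCC'
  1C -> 'C'
  8C -> 'CCCCCCCC'

Decoded = CCCCCCCCCCCCCCCCCCCC


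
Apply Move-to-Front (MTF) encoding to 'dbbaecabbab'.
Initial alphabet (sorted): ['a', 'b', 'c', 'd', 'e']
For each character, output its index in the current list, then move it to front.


MTF encoding:
'd': index 3 in ['a', 'b', 'c', 'd', 'e'] -> ['d', 'a', 'b', 'c', 'e']
'b': index 2 in ['d', 'a', 'b', 'c', 'e'] -> ['b', 'd', 'a', 'c', 'e']
'b': index 0 in ['b', 'd', 'a', 'c', 'e'] -> ['b', 'd', 'a', 'c', 'e']
'a': index 2 in ['b', 'd', 'a', 'c', 'e'] -> ['a', 'b', 'd', 'c', 'e']
'e': index 4 in ['a', 'b', 'd', 'c', 'e'] -> ['e', 'a', 'b', 'd', 'c']
'c': index 4 in ['e', 'a', 'b', 'd', 'c'] -> ['c', 'e', 'a', 'b', 'd']
'a': index 2 in ['c', 'e', 'a', 'b', 'd'] -> ['a', 'c', 'e', 'b', 'd']
'b': index 3 in ['a', 'c', 'e', 'b', 'd'] -> ['b', 'a', 'c', 'e', 'd']
'b': index 0 in ['b', 'a', 'c', 'e', 'd'] -> ['b', 'a', 'c', 'e', 'd']
'a': index 1 in ['b', 'a', 'c', 'e', 'd'] -> ['a', 'b', 'c', 'e', 'd']
'b': index 1 in ['a', 'b', 'c', 'e', 'd'] -> ['b', 'a', 'c', 'e', 'd']


Output: [3, 2, 0, 2, 4, 4, 2, 3, 0, 1, 1]


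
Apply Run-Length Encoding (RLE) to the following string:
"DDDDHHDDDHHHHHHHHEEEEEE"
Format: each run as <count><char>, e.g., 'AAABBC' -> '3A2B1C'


Scanning runs left to right:
  i=0: run of 'D' x 4 -> '4D'
  i=4: run of 'H' x 2 -> '2H'
  i=6: run of 'D' x 3 -> '3D'
  i=9: run of 'H' x 8 -> '8H'
  i=17: run of 'E' x 6 -> '6E'

RLE = 4D2H3D8H6E


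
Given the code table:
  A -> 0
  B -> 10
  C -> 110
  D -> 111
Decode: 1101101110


Decoding:
110 -> C
110 -> C
111 -> D
0 -> A


Result: CCDA


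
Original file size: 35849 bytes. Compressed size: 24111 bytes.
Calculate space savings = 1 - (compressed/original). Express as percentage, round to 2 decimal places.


ratio = compressed/original = 24111/35849 = 0.672571
savings = 1 - ratio = 1 - 0.672571 = 0.327429
as a percentage: 0.327429 * 100 = 32.74%

Space savings = 1 - 24111/35849 = 32.74%


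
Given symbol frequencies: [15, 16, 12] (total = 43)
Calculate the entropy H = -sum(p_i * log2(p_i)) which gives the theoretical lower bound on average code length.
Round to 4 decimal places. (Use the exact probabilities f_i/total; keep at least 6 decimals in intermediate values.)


Per-symbol terms -p_i * log2(p_i) with p_i = f_i/43:
  p = 15/43 = 0.348837: log2(p) = -1.519374, -p*log2(p) = 0.530014
  p = 16/43 = 0.372093: log2(p) = -1.426265, -p*log2(p) = 0.530703
  p = 12/43 = 0.279070: log2(p) = -1.841302, -p*log2(p) = 0.513852
H = 0.530014 + 0.530703 + 0.513852 = 1.574569

H = 1.5746 bits/symbol


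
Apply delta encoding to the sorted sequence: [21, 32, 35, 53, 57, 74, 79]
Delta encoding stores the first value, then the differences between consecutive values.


First value: 21
Deltas:
  32 - 21 = 11
  35 - 32 = 3
  53 - 35 = 18
  57 - 53 = 4
  74 - 57 = 17
  79 - 74 = 5


Delta encoded: [21, 11, 3, 18, 4, 17, 5]


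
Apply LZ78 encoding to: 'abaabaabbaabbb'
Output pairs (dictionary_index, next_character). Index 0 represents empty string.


LZ78 encoding steps:
Dictionary: {0: ''}
Step 1: w='' (idx 0), next='a' -> output (0, 'a'), add 'a' as idx 1
Step 2: w='' (idx 0), next='b' -> output (0, 'b'), add 'b' as idx 2
Step 3: w='a' (idx 1), next='a' -> output (1, 'a'), add 'aa' as idx 3
Step 4: w='b' (idx 2), next='a' -> output (2, 'a'), add 'ba' as idx 4
Step 5: w='a' (idx 1), next='b' -> output (1, 'b'), add 'ab' as idx 5
Step 6: w='ba' (idx 4), next='a' -> output (4, 'a'), add 'baa' as idx 6
Step 7: w='b' (idx 2), next='b' -> output (2, 'b'), add 'bb' as idx 7
Step 8: w='b' (idx 2), end of input -> output (2, '')


Encoded: [(0, 'a'), (0, 'b'), (1, 'a'), (2, 'a'), (1, 'b'), (4, 'a'), (2, 'b'), (2, '')]


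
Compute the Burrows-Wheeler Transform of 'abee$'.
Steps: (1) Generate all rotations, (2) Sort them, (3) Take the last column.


Rotations (sorted):
  0: $abee -> last char: e
  1: abee$ -> last char: $
  2: bee$a -> last char: a
  3: e$abe -> last char: e
  4: ee$ab -> last char: b


BWT = e$aeb


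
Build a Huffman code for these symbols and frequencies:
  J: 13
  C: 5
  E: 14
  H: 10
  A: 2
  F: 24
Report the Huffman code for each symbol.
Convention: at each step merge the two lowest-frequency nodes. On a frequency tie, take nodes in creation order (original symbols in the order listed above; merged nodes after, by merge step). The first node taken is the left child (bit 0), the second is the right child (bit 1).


Huffman tree construction:
Step 1: Merge A(2) + C(5) = 7
Step 2: Merge (A+C)(7) + H(10) = 17
Step 3: Merge J(13) + E(14) = 27
Step 4: Merge ((A+C)+H)(17) + F(24) = 41
Step 5: Merge (J+E)(27) + (((A+C)+H)+F)(41) = 68
Read each symbol's code off the tree from the root (left child = 0, right child = 1).

Codes:
  J: 00 (length 2)
  C: 1001 (length 4)
  E: 01 (length 2)
  H: 101 (length 3)
  A: 1000 (length 4)
  F: 11 (length 2)
Average code length: 160/68 = 2.3529 bits/symbol


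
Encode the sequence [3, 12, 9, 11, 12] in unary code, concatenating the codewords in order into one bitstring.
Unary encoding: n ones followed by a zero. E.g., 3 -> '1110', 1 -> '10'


Encode each number as n ones followed by a terminating 0:
  3 -> 1110 (4 bits)
  12 -> 1111111111110 (13 bits)
  9 -> 1111111110 (10 bits)
  11 -> 111111111110 (12 bits)
  12 -> 1111111111110 (13 bits)
Total length = 4 + 13 + 10 + 12 + 13 = 52 bits.

Unary([3, 12, 9, 11, 12]) = 1110111111111111011111111101111111111101111111111110 (52 bits)


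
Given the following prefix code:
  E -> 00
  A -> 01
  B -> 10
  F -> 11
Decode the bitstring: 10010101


Decoding step by step:
Bits 10 -> B
Bits 01 -> A
Bits 01 -> A
Bits 01 -> A


Decoded message: BAAA


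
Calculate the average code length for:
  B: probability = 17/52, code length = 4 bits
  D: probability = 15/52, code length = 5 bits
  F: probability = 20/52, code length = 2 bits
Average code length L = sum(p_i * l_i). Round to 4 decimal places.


Weighted contributions p_i * l_i:
  B: (17/52) * 4 = 68/52
  D: (15/52) * 5 = 75/52
  F: (20/52) * 2 = 40/52
Sum = (68 + 75 + 40)/52 = 183/52

L = 183/52 = 3.5192 bits/symbol


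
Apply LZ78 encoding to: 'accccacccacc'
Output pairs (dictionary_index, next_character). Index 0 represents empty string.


LZ78 encoding steps:
Dictionary: {0: ''}
Step 1: w='' (idx 0), next='a' -> output (0, 'a'), add 'a' as idx 1
Step 2: w='' (idx 0), next='c' -> output (0, 'c'), add 'c' as idx 2
Step 3: w='c' (idx 2), next='c' -> output (2, 'c'), add 'cc' as idx 3
Step 4: w='c' (idx 2), next='a' -> output (2, 'a'), add 'ca' as idx 4
Step 5: w='cc' (idx 3), next='c' -> output (3, 'c'), add 'ccc' as idx 5
Step 6: w='a' (idx 1), next='c' -> output (1, 'c'), add 'ac' as idx 6
Step 7: w='c' (idx 2), end of input -> output (2, '')


Encoded: [(0, 'a'), (0, 'c'), (2, 'c'), (2, 'a'), (3, 'c'), (1, 'c'), (2, '')]


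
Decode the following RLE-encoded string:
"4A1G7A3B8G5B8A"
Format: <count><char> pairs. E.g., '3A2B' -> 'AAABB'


Expanding each <count><char> pair:
  4A -> 'AAAA'
  1G -> 'G'
  7A -> 'AAAAAAA'
  3B -> 'BBB'
  8G -> 'GGGGGGGG'
  5B -> 'BBBBB'
  8A -> 'AAAAAAAA'

Decoded = AAAAGAAAAAAABBBGGGGGGGGBBBBBAAAAAAAA


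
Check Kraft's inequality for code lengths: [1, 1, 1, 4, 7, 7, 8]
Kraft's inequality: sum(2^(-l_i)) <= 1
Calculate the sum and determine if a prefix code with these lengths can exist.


Sum = 2^(-1) + 2^(-1) + 2^(-1) + 2^(-4) + 2^(-7) + 2^(-7) + 2^(-8)
    = 0.5 + 0.5 + 0.5 + 0.0625 + 0.0078125 + 0.0078125 + 0.00390625
    = 405/256 = 1.58203125
Since 1.58203125 > 1, Kraft's inequality is NOT satisfied.
A prefix code with these lengths CANNOT exist.

Kraft sum = 1.58203125. Not satisfied.


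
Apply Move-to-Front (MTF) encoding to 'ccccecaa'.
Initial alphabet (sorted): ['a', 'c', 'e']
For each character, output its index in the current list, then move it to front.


MTF encoding:
'c': index 1 in ['a', 'c', 'e'] -> ['c', 'a', 'e']
'c': index 0 in ['c', 'a', 'e'] -> ['c', 'a', 'e']
'c': index 0 in ['c', 'a', 'e'] -> ['c', 'a', 'e']
'c': index 0 in ['c', 'a', 'e'] -> ['c', 'a', 'e']
'e': index 2 in ['c', 'a', 'e'] -> ['e', 'c', 'a']
'c': index 1 in ['e', 'c', 'a'] -> ['c', 'e', 'a']
'a': index 2 in ['c', 'e', 'a'] -> ['a', 'c', 'e']
'a': index 0 in ['a', 'c', 'e'] -> ['a', 'c', 'e']


Output: [1, 0, 0, 0, 2, 1, 2, 0]


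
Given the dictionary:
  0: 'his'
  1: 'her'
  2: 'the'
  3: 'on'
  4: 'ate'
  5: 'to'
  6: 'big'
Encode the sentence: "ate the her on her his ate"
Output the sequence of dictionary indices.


Look up each word in the dictionary:
  'ate' -> 4
  'the' -> 2
  'her' -> 1
  'on' -> 3
  'her' -> 1
  'his' -> 0
  'ate' -> 4

Encoded: [4, 2, 1, 3, 1, 0, 4]


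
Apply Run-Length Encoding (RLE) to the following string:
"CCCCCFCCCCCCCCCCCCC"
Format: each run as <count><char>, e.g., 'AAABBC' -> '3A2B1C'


Scanning runs left to right:
  i=0: run of 'C' x 5 -> '5C'
  i=5: run of 'F' x 1 -> '1F'
  i=6: run of 'C' x 13 -> '13C'

RLE = 5C1F13C


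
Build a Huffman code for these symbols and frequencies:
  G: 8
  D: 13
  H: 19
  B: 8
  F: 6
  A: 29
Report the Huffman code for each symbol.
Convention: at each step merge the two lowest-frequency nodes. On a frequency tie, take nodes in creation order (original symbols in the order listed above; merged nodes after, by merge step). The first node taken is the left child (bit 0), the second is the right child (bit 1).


Huffman tree construction:
Step 1: Merge F(6) + G(8) = 14
Step 2: Merge B(8) + D(13) = 21
Step 3: Merge (F+G)(14) + H(19) = 33
Step 4: Merge (B+D)(21) + A(29) = 50
Step 5: Merge ((F+G)+H)(33) + ((B+D)+A)(50) = 83
Read each symbol's code off the tree from the root (left child = 0, right child = 1).

Codes:
  G: 001 (length 3)
  D: 101 (length 3)
  H: 01 (length 2)
  B: 100 (length 3)
  F: 000 (length 3)
  A: 11 (length 2)
Average code length: 201/83 = 2.4217 bits/symbol


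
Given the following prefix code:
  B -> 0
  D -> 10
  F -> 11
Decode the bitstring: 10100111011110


Decoding step by step:
Bits 10 -> D
Bits 10 -> D
Bits 0 -> B
Bits 11 -> F
Bits 10 -> D
Bits 11 -> F
Bits 11 -> F
Bits 0 -> B


Decoded message: DDBFDFFB


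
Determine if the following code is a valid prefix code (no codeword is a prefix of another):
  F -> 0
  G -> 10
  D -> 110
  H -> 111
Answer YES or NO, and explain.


Checking each pair (does one codeword prefix another?):
  F='0' vs G='10': no prefix
  F='0' vs D='110': no prefix
  F='0' vs H='111': no prefix
  G='10' vs F='0': no prefix
  G='10' vs D='110': no prefix
  G='10' vs H='111': no prefix
  D='110' vs F='0': no prefix
  D='110' vs G='10': no prefix
  D='110' vs H='111': no prefix
  H='111' vs F='0': no prefix
  H='111' vs G='10': no prefix
  H='111' vs D='110': no prefix
No violation found over all pairs.

YES -- this is a valid prefix code. No codeword is a prefix of any other codeword.


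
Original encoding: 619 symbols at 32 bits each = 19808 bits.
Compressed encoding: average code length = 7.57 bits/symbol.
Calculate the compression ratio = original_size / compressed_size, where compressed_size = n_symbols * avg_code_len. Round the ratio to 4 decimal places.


original_size = n_symbols * orig_bits = 619 * 32 = 19808 bits
compressed_size = n_symbols * avg_code_len = 619 * 7.57 = 4685.83 bits
ratio = original_size / compressed_size = 19808 / 4685.83 = 4.2272

Compression ratio = 4.2272


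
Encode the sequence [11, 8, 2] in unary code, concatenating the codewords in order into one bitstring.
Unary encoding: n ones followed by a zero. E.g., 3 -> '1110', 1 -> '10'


Encode each number as n ones followed by a terminating 0:
  11 -> 111111111110 (12 bits)
  8 -> 111111110 (9 bits)
  2 -> 110 (3 bits)
Total length = 12 + 9 + 3 = 24 bits.

Unary([11, 8, 2]) = 111111111110111111110110 (24 bits)


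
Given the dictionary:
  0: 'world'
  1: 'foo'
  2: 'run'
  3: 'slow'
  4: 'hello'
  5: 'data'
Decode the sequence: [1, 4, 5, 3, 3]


Look up each index in the dictionary:
  1 -> 'foo'
  4 -> 'hello'
  5 -> 'data'
  3 -> 'slow'
  3 -> 'slow'

Decoded: "foo hello data slow slow"


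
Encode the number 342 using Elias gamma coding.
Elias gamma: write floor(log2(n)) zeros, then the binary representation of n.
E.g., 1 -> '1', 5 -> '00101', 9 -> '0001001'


num_bits = floor(log2(342)) + 1 = 9
leading_zeros = num_bits - 1 = 8
binary(342) = 101010110

Elias gamma(342) = '00000000' + '101010110' = 00000000101010110 (17 bits)


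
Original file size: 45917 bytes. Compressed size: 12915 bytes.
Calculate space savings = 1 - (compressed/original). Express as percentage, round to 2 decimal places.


ratio = compressed/original = 12915/45917 = 0.281268
savings = 1 - ratio = 1 - 0.281268 = 0.718732
as a percentage: 0.718732 * 100 = 71.87%

Space savings = 1 - 12915/45917 = 71.87%


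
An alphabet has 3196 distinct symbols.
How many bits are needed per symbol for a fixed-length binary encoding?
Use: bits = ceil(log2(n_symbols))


log2(3196) = 11.6421
Bracket: 2^11 = 2048 < 3196 <= 2^12 = 4096
So ceil(log2(3196)) = 12

bits = ceil(log2(3196)) = ceil(11.6421) = 12 bits


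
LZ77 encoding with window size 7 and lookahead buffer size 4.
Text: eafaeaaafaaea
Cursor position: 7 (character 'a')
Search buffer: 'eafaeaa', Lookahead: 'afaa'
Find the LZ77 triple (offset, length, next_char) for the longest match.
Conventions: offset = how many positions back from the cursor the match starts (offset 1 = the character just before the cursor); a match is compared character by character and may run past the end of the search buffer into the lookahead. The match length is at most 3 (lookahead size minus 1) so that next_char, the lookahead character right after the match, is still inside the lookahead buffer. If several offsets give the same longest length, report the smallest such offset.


Try each offset into the search buffer:
  offset=1 (pos 6, char 'a'): match length 1
  offset=2 (pos 5, char 'a'): match length 1
  offset=3 (pos 4, char 'e'): match length 0
  offset=4 (pos 3, char 'a'): match length 1
  offset=5 (pos 2, char 'f'): match length 0
  offset=6 (pos 1, char 'a'): match length 3
  offset=7 (pos 0, char 'e'): match length 0
Longest match has length 3 at offset 6.
next_char = character at position 7 + 3 = 10 -> 'a'

Best match: offset=6, length=3 (matching 'afa' starting at position 1)
LZ77 triple: (6, 3, 'a')


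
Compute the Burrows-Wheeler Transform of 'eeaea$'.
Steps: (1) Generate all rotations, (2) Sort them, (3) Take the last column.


Rotations (sorted):
  0: $eeaea -> last char: a
  1: a$eeae -> last char: e
  2: aea$ee -> last char: e
  3: ea$eea -> last char: a
  4: eaea$e -> last char: e
  5: eeaea$ -> last char: $


BWT = aeeae$


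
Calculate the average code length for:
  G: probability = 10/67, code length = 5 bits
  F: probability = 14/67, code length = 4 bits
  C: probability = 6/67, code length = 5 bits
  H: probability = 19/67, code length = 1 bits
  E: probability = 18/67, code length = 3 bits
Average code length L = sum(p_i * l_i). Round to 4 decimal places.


Weighted contributions p_i * l_i:
  G: (10/67) * 5 = 50/67
  F: (14/67) * 4 = 56/67
  C: (6/67) * 5 = 30/67
  H: (19/67) * 1 = 19/67
  E: (18/67) * 3 = 54/67
Sum = (50 + 56 + 30 + 19 + 54)/67 = 209/67

L = 209/67 = 3.1194 bits/symbol


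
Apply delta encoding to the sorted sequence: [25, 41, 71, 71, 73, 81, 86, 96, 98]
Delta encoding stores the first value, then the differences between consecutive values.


First value: 25
Deltas:
  41 - 25 = 16
  71 - 41 = 30
  71 - 71 = 0
  73 - 71 = 2
  81 - 73 = 8
  86 - 81 = 5
  96 - 86 = 10
  98 - 96 = 2


Delta encoded: [25, 16, 30, 0, 2, 8, 5, 10, 2]


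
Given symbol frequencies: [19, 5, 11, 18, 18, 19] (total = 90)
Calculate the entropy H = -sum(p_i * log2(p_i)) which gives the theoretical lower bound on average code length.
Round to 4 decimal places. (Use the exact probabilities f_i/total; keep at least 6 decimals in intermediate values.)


Per-symbol terms -p_i * log2(p_i) with p_i = f_i/90:
  p = 19/90 = 0.211111: log2(p) = -2.243926, -p*log2(p) = 0.473718
  p = 5/90 = 0.055556: log2(p) = -4.169925, -p*log2(p) = 0.231663
  p = 11/90 = 0.122222: log2(p) = -3.032421, -p*log2(p) = 0.370629
  p = 18/90 = 0.200000: log2(p) = -2.321928, -p*log2(p) = 0.464386
  p = 18/90 = 0.200000: log2(p) = -2.321928, -p*log2(p) = 0.464386
  p = 19/90 = 0.211111: log2(p) = -2.243926, -p*log2(p) = 0.473718
H = 0.473718 + 0.231663 + 0.370629 + 0.464386 + 0.464386 + 0.473718 = 2.478500

H = 2.4785 bits/symbol


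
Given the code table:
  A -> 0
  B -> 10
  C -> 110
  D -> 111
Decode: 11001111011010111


Decoding:
110 -> C
0 -> A
111 -> D
10 -> B
110 -> C
10 -> B
111 -> D


Result: CADBCBD


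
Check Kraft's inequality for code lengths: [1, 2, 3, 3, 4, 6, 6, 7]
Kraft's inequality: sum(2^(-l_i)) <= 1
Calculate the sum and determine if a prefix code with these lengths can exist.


Sum = 2^(-1) + 2^(-2) + 2^(-3) + 2^(-3) + 2^(-4) + 2^(-6) + 2^(-6) + 2^(-7)
    = 0.5 + 0.25 + 0.125 + 0.125 + 0.0625 + 0.015625 + 0.015625 + 0.0078125
    = 141/128 = 1.1015625
Since 1.1015625 > 1, Kraft's inequality is NOT satisfied.
A prefix code with these lengths CANNOT exist.

Kraft sum = 1.1015625. Not satisfied.


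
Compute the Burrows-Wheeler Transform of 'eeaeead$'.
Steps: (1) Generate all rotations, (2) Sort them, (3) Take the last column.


Rotations (sorted):
  0: $eeaeead -> last char: d
  1: ad$eeaee -> last char: e
  2: aeead$ee -> last char: e
  3: d$eeaeea -> last char: a
  4: ead$eeae -> last char: e
  5: eaeead$e -> last char: e
  6: eead$eea -> last char: a
  7: eeaeead$ -> last char: $


BWT = deeaeea$


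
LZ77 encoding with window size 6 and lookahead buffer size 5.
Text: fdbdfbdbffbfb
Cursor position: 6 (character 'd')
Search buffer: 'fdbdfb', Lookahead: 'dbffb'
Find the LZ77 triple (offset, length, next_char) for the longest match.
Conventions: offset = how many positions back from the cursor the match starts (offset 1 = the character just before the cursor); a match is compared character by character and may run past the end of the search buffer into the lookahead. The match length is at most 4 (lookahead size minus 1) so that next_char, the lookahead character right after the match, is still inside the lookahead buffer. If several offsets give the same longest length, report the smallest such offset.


Try each offset into the search buffer:
  offset=1 (pos 5, char 'b'): match length 0
  offset=2 (pos 4, char 'f'): match length 0
  offset=3 (pos 3, char 'd'): match length 1
  offset=4 (pos 2, char 'b'): match length 0
  offset=5 (pos 1, char 'd'): match length 2
  offset=6 (pos 0, char 'f'): match length 0
Longest match has length 2 at offset 5.
next_char = character at position 6 + 2 = 8 -> 'f'

Best match: offset=5, length=2 (matching 'db' starting at position 1)
LZ77 triple: (5, 2, 'f')


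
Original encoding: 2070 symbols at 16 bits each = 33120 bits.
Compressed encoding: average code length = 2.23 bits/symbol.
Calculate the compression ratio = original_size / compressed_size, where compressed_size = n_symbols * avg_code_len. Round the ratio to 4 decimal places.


original_size = n_symbols * orig_bits = 2070 * 16 = 33120 bits
compressed_size = n_symbols * avg_code_len = 2070 * 2.23 = 4616.1 bits
ratio = original_size / compressed_size = 33120 / 4616.1 = 7.1749

Compression ratio = 7.1749


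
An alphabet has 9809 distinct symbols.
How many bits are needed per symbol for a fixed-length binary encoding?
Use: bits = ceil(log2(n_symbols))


log2(9809) = 13.2599
Bracket: 2^13 = 8192 < 9809 <= 2^14 = 16384
So ceil(log2(9809)) = 14

bits = ceil(log2(9809)) = ceil(13.2599) = 14 bits


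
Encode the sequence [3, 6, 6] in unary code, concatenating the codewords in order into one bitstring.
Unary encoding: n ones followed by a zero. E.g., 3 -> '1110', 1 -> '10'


Encode each number as n ones followed by a terminating 0:
  3 -> 1110 (4 bits)
  6 -> 1111110 (7 bits)
  6 -> 1111110 (7 bits)
Total length = 4 + 7 + 7 = 18 bits.

Unary([3, 6, 6]) = 111011111101111110 (18 bits)


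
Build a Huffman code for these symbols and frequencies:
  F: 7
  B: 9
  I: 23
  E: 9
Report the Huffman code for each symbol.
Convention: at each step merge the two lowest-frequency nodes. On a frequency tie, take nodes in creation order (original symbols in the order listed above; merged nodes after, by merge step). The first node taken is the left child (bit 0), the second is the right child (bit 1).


Huffman tree construction:
Step 1: Merge F(7) + B(9) = 16
Step 2: Merge E(9) + (F+B)(16) = 25
Step 3: Merge I(23) + (E+(F+B))(25) = 48
Read each symbol's code off the tree from the root (left child = 0, right child = 1).

Codes:
  F: 110 (length 3)
  B: 111 (length 3)
  I: 0 (length 1)
  E: 10 (length 2)
Average code length: 89/48 = 1.8542 bits/symbol


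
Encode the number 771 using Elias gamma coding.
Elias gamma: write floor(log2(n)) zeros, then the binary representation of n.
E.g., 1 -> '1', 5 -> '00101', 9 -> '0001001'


num_bits = floor(log2(771)) + 1 = 10
leading_zeros = num_bits - 1 = 9
binary(771) = 1100000011

Elias gamma(771) = '000000000' + '1100000011' = 0000000001100000011 (19 bits)


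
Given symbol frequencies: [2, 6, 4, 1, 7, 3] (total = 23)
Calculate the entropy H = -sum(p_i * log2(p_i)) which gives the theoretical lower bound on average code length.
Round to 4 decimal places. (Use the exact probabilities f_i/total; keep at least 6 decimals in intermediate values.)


Per-symbol terms -p_i * log2(p_i) with p_i = f_i/23:
  p = 2/23 = 0.086957: log2(p) = -3.523562, -p*log2(p) = 0.306397
  p = 6/23 = 0.260870: log2(p) = -1.938599, -p*log2(p) = 0.505722
  p = 4/23 = 0.173913: log2(p) = -2.523562, -p*log2(p) = 0.438880
  p = 1/23 = 0.043478: log2(p) = -4.523562, -p*log2(p) = 0.196677
  p = 7/23 = 0.304348: log2(p) = -1.716207, -p*log2(p) = 0.522324
  p = 3/23 = 0.130435: log2(p) = -2.938599, -p*log2(p) = 0.383296
H = 0.306397 + 0.505722 + 0.438880 + 0.196677 + 0.522324 + 0.383296 = 2.353296

H = 2.3533 bits/symbol


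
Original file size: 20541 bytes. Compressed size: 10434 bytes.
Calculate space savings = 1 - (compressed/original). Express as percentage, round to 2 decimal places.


ratio = compressed/original = 10434/20541 = 0.50796
savings = 1 - ratio = 1 - 0.50796 = 0.49204
as a percentage: 0.49204 * 100 = 49.2%

Space savings = 1 - 10434/20541 = 49.2%


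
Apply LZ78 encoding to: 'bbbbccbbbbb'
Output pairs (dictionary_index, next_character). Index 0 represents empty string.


LZ78 encoding steps:
Dictionary: {0: ''}
Step 1: w='' (idx 0), next='b' -> output (0, 'b'), add 'b' as idx 1
Step 2: w='b' (idx 1), next='b' -> output (1, 'b'), add 'bb' as idx 2
Step 3: w='b' (idx 1), next='c' -> output (1, 'c'), add 'bc' as idx 3
Step 4: w='' (idx 0), next='c' -> output (0, 'c'), add 'c' as idx 4
Step 5: w='bb' (idx 2), next='b' -> output (2, 'b'), add 'bbb' as idx 5
Step 6: w='bb' (idx 2), end of input -> output (2, '')


Encoded: [(0, 'b'), (1, 'b'), (1, 'c'), (0, 'c'), (2, 'b'), (2, '')]


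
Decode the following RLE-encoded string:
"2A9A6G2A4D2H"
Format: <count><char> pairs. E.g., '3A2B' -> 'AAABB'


Expanding each <count><char> pair:
  2A -> 'AA'
  9A -> 'AAAAAAAAA'
  6G -> 'GGGGGG'
  2A -> 'AA'
  4D -> 'DDDD'
  2H -> 'HH'

Decoded = AAAAAAAAAAAGGGGGGAADDDDHH


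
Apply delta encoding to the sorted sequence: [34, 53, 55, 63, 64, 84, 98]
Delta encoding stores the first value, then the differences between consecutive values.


First value: 34
Deltas:
  53 - 34 = 19
  55 - 53 = 2
  63 - 55 = 8
  64 - 63 = 1
  84 - 64 = 20
  98 - 84 = 14


Delta encoded: [34, 19, 2, 8, 1, 20, 14]


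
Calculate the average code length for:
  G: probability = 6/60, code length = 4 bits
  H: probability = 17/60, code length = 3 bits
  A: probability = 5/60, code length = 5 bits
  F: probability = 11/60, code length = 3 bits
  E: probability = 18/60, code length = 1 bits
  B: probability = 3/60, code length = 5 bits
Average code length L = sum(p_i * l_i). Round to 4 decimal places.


Weighted contributions p_i * l_i:
  G: (6/60) * 4 = 24/60
  H: (17/60) * 3 = 51/60
  A: (5/60) * 5 = 25/60
  F: (11/60) * 3 = 33/60
  E: (18/60) * 1 = 18/60
  B: (3/60) * 5 = 15/60
Sum = (24 + 51 + 25 + 33 + 18 + 15)/60 = 166/60

L = 166/60 = 2.7667 bits/symbol


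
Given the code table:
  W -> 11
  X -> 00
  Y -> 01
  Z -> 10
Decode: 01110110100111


Decoding:
01 -> Y
11 -> W
01 -> Y
10 -> Z
10 -> Z
01 -> Y
11 -> W


Result: YWYZZYW


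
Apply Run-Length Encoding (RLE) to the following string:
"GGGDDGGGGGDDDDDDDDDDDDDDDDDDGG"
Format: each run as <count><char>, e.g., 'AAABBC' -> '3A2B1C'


Scanning runs left to right:
  i=0: run of 'G' x 3 -> '3G'
  i=3: run of 'D' x 2 -> '2D'
  i=5: run of 'G' x 5 -> '5G'
  i=10: run of 'D' x 18 -> '18D'
  i=28: run of 'G' x 2 -> '2G'

RLE = 3G2D5G18D2G


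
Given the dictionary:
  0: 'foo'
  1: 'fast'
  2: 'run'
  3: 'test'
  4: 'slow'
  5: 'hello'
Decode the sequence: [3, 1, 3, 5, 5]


Look up each index in the dictionary:
  3 -> 'test'
  1 -> 'fast'
  3 -> 'test'
  5 -> 'hello'
  5 -> 'hello'

Decoded: "test fast test hello hello"


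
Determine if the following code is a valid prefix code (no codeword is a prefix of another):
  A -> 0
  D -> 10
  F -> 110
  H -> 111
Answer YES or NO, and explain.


Checking each pair (does one codeword prefix another?):
  A='0' vs D='10': no prefix
  A='0' vs F='110': no prefix
  A='0' vs H='111': no prefix
  D='10' vs A='0': no prefix
  D='10' vs F='110': no prefix
  D='10' vs H='111': no prefix
  F='110' vs A='0': no prefix
  F='110' vs D='10': no prefix
  F='110' vs H='111': no prefix
  H='111' vs A='0': no prefix
  H='111' vs D='10': no prefix
  H='111' vs F='110': no prefix
No violation found over all pairs.

YES -- this is a valid prefix code. No codeword is a prefix of any other codeword.


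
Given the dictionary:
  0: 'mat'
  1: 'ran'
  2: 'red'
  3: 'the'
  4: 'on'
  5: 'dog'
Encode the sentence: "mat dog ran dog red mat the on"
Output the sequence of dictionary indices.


Look up each word in the dictionary:
  'mat' -> 0
  'dog' -> 5
  'ran' -> 1
  'dog' -> 5
  'red' -> 2
  'mat' -> 0
  'the' -> 3
  'on' -> 4

Encoded: [0, 5, 1, 5, 2, 0, 3, 4]


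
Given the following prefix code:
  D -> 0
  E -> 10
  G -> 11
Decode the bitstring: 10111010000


Decoding step by step:
Bits 10 -> E
Bits 11 -> G
Bits 10 -> E
Bits 10 -> E
Bits 0 -> D
Bits 0 -> D
Bits 0 -> D


Decoded message: EGEEDDD


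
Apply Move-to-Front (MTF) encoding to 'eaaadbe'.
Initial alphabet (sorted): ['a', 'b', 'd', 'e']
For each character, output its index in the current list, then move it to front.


MTF encoding:
'e': index 3 in ['a', 'b', 'd', 'e'] -> ['e', 'a', 'b', 'd']
'a': index 1 in ['e', 'a', 'b', 'd'] -> ['a', 'e', 'b', 'd']
'a': index 0 in ['a', 'e', 'b', 'd'] -> ['a', 'e', 'b', 'd']
'a': index 0 in ['a', 'e', 'b', 'd'] -> ['a', 'e', 'b', 'd']
'd': index 3 in ['a', 'e', 'b', 'd'] -> ['d', 'a', 'e', 'b']
'b': index 3 in ['d', 'a', 'e', 'b'] -> ['b', 'd', 'a', 'e']
'e': index 3 in ['b', 'd', 'a', 'e'] -> ['e', 'b', 'd', 'a']


Output: [3, 1, 0, 0, 3, 3, 3]


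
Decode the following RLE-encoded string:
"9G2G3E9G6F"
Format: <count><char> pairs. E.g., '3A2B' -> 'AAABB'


Expanding each <count><char> pair:
  9G -> 'GGGGGGGGG'
  2G -> 'GG'
  3E -> 'EEE'
  9G -> 'GGGGGGGGG'
  6F -> 'FFFFFF'

Decoded = GGGGGGGGGGGEEEGGGGGGGGGFFFFFF


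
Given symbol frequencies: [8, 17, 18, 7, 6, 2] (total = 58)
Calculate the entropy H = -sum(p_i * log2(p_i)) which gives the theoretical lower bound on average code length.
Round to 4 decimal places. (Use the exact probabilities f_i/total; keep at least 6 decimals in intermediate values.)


Per-symbol terms -p_i * log2(p_i) with p_i = f_i/58:
  p = 8/58 = 0.137931: log2(p) = -2.857981, -p*log2(p) = 0.394204
  p = 17/58 = 0.293103: log2(p) = -1.770518, -p*log2(p) = 0.518945
  p = 18/58 = 0.310345: log2(p) = -1.688056, -p*log2(p) = 0.523879
  p = 7/58 = 0.120690: log2(p) = -3.050626, -p*log2(p) = 0.368179
  p = 6/58 = 0.103448: log2(p) = -3.273018, -p*log2(p) = 0.338588
  p = 2/58 = 0.034483: log2(p) = -4.857981, -p*log2(p) = 0.167517
H = 0.394204 + 0.518945 + 0.523879 + 0.368179 + 0.338588 + 0.167517 = 2.311312

H = 2.3113 bits/symbol


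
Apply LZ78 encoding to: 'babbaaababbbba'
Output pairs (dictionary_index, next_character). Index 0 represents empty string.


LZ78 encoding steps:
Dictionary: {0: ''}
Step 1: w='' (idx 0), next='b' -> output (0, 'b'), add 'b' as idx 1
Step 2: w='' (idx 0), next='a' -> output (0, 'a'), add 'a' as idx 2
Step 3: w='b' (idx 1), next='b' -> output (1, 'b'), add 'bb' as idx 3
Step 4: w='a' (idx 2), next='a' -> output (2, 'a'), add 'aa' as idx 4
Step 5: w='a' (idx 2), next='b' -> output (2, 'b'), add 'ab' as idx 5
Step 6: w='ab' (idx 5), next='b' -> output (5, 'b'), add 'abb' as idx 6
Step 7: w='bb' (idx 3), next='a' -> output (3, 'a'), add 'bba' as idx 7


Encoded: [(0, 'b'), (0, 'a'), (1, 'b'), (2, 'a'), (2, 'b'), (5, 'b'), (3, 'a')]


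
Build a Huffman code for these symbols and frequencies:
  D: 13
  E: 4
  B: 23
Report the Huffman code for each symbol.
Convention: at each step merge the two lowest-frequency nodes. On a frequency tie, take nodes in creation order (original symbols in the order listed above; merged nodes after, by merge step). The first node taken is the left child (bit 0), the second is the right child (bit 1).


Huffman tree construction:
Step 1: Merge E(4) + D(13) = 17
Step 2: Merge (E+D)(17) + B(23) = 40
Read each symbol's code off the tree from the root (left child = 0, right child = 1).

Codes:
  D: 01 (length 2)
  E: 00 (length 2)
  B: 1 (length 1)
Average code length: 57/40 = 1.4250 bits/symbol


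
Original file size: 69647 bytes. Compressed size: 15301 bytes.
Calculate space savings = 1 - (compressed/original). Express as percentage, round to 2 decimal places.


ratio = compressed/original = 15301/69647 = 0.219694
savings = 1 - ratio = 1 - 0.219694 = 0.780306
as a percentage: 0.780306 * 100 = 78.03%

Space savings = 1 - 15301/69647 = 78.03%


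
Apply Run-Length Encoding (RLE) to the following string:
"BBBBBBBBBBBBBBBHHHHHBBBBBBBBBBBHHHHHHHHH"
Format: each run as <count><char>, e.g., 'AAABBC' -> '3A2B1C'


Scanning runs left to right:
  i=0: run of 'B' x 15 -> '15B'
  i=15: run of 'H' x 5 -> '5H'
  i=20: run of 'B' x 11 -> '11B'
  i=31: run of 'H' x 9 -> '9H'

RLE = 15B5H11B9H


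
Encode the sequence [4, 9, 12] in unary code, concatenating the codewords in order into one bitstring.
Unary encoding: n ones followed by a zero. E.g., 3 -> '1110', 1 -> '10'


Encode each number as n ones followed by a terminating 0:
  4 -> 11110 (5 bits)
  9 -> 1111111110 (10 bits)
  12 -> 1111111111110 (13 bits)
Total length = 5 + 10 + 13 = 28 bits.

Unary([4, 9, 12]) = 1111011111111101111111111110 (28 bits)


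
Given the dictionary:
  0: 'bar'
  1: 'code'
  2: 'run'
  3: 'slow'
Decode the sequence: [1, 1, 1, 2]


Look up each index in the dictionary:
  1 -> 'code'
  1 -> 'code'
  1 -> 'code'
  2 -> 'run'

Decoded: "code code code run"


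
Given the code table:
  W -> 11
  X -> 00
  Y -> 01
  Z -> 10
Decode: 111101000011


Decoding:
11 -> W
11 -> W
01 -> Y
00 -> X
00 -> X
11 -> W


Result: WWYXXW


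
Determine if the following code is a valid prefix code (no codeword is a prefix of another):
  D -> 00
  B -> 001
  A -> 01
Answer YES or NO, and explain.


Checking each pair (does one codeword prefix another?):
  D='00' vs B='001': prefix -- VIOLATION

NO -- this is NOT a valid prefix code. D (00) is a prefix of B (001).


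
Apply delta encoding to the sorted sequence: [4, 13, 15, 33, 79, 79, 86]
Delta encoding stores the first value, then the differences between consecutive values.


First value: 4
Deltas:
  13 - 4 = 9
  15 - 13 = 2
  33 - 15 = 18
  79 - 33 = 46
  79 - 79 = 0
  86 - 79 = 7


Delta encoded: [4, 9, 2, 18, 46, 0, 7]


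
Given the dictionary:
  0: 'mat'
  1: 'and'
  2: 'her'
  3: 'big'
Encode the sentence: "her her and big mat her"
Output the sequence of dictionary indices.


Look up each word in the dictionary:
  'her' -> 2
  'her' -> 2
  'and' -> 1
  'big' -> 3
  'mat' -> 0
  'her' -> 2

Encoded: [2, 2, 1, 3, 0, 2]


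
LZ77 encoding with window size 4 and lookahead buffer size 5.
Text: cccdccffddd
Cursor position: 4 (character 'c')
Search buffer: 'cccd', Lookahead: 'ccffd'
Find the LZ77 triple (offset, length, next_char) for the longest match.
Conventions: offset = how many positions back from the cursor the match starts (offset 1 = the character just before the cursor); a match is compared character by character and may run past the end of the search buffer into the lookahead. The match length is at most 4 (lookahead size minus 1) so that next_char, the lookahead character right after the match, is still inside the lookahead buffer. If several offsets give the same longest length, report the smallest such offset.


Try each offset into the search buffer:
  offset=1 (pos 3, char 'd'): match length 0
  offset=2 (pos 2, char 'c'): match length 1
  offset=3 (pos 1, char 'c'): match length 2
  offset=4 (pos 0, char 'c'): match length 2
Longest match has length 2, found at offsets 3, 4; take the smallest, offset 3.
next_char = character at position 4 + 2 = 6 -> 'f'

Best match: offset=3, length=2 (matching 'cc' starting at position 1)
LZ77 triple: (3, 2, 'f')


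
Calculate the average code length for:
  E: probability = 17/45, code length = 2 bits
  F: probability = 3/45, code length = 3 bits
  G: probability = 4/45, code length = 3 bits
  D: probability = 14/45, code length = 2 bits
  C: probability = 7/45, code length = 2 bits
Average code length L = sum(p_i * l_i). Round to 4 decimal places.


Weighted contributions p_i * l_i:
  E: (17/45) * 2 = 34/45
  F: (3/45) * 3 = 9/45
  G: (4/45) * 3 = 12/45
  D: (14/45) * 2 = 28/45
  C: (7/45) * 2 = 14/45
Sum = (34 + 9 + 12 + 28 + 14)/45 = 97/45

L = 97/45 = 2.1556 bits/symbol


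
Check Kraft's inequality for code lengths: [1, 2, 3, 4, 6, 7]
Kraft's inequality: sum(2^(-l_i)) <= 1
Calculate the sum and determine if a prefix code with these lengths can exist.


Sum = 2^(-1) + 2^(-2) + 2^(-3) + 2^(-4) + 2^(-6) + 2^(-7)
    = 0.5 + 0.25 + 0.125 + 0.0625 + 0.015625 + 0.0078125
    = 123/128 = 0.9609375
Since 0.9609375 <= 1, Kraft's inequality IS satisfied.
A prefix code with these lengths CAN exist.

Kraft sum = 0.9609375. Satisfied.


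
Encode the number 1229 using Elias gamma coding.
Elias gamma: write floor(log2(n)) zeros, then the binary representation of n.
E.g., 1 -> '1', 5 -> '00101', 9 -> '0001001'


num_bits = floor(log2(1229)) + 1 = 11
leading_zeros = num_bits - 1 = 10
binary(1229) = 10011001101

Elias gamma(1229) = '0000000000' + '10011001101' = 000000000010011001101 (21 bits)


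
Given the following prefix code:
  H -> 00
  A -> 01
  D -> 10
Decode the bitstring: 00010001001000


Decoding step by step:
Bits 00 -> H
Bits 01 -> A
Bits 00 -> H
Bits 01 -> A
Bits 00 -> H
Bits 10 -> D
Bits 00 -> H


Decoded message: HAHAHDH


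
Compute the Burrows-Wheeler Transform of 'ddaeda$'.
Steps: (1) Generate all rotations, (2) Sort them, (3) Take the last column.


Rotations (sorted):
  0: $ddaeda -> last char: a
  1: a$ddaed -> last char: d
  2: aeda$dd -> last char: d
  3: da$ddae -> last char: e
  4: daeda$d -> last char: d
  5: ddaeda$ -> last char: $
  6: eda$dda -> last char: a


BWT = added$a


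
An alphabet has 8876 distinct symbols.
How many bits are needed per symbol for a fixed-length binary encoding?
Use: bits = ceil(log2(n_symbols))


log2(8876) = 13.1157
Bracket: 2^13 = 8192 < 8876 <= 2^14 = 16384
So ceil(log2(8876)) = 14

bits = ceil(log2(8876)) = ceil(13.1157) = 14 bits


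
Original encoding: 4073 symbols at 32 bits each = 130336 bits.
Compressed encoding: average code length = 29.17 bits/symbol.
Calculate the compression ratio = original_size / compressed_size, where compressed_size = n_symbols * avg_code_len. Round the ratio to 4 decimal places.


original_size = n_symbols * orig_bits = 4073 * 32 = 130336 bits
compressed_size = n_symbols * avg_code_len = 4073 * 29.17 = 118809.41 bits
ratio = original_size / compressed_size = 130336 / 118809.41 = 1.097

Compression ratio = 1.097
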